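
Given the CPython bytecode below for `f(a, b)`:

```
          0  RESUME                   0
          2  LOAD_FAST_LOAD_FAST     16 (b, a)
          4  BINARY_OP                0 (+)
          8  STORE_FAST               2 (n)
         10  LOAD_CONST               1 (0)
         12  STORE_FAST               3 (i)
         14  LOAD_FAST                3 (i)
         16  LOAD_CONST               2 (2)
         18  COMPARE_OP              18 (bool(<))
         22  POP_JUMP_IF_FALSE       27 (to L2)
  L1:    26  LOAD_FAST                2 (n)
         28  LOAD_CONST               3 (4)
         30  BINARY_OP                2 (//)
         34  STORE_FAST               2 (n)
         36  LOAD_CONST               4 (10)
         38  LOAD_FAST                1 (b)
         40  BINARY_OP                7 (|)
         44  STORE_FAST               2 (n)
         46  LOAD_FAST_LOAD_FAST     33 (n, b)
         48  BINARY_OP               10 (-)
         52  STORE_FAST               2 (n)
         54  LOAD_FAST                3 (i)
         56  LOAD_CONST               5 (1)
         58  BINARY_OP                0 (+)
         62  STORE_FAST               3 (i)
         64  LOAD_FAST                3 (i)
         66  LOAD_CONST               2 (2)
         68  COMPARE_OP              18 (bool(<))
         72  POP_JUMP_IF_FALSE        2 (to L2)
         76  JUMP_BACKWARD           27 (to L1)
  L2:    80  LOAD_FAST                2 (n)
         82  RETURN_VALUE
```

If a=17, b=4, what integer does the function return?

10

LOAD_FAST_LOAD_FAST b,a → push 4,17. Stack: [4, 17]
BINARY_OP + → 4 + 17 = 21. Stack: [21]
STORE_FAST n → n=21. Stack: []
LOAD_CONST → push 0. Stack: [0]
STORE_FAST i → i=0. Stack: []
LOAD_FAST i → push 0. Stack: [0]
LOAD_CONST → push 2. Stack: [0, 2]
COMPARE_OP bool(<) → 0 vs 2 = True. Stack: [True]
POP_JUMP_IF_FALSE → pop True; no jump. Stack: []
LOAD_FAST n → push 21. Stack: [21]
LOAD_CONST → push 4. Stack: [21, 4]
BINARY_OP // → 21 // 4 = 5. Stack: [5]
STORE_FAST n → n=5. Stack: []
LOAD_CONST → push 10. Stack: [10]
LOAD_FAST b → push 4. Stack: [10, 4]
BINARY_OP | → 10 | 4 = 14. Stack: [14]
STORE_FAST n → n=14. Stack: []
LOAD_FAST_LOAD_FAST n,b → push 14,4. Stack: [14, 4]
BINARY_OP - → 14 - 4 = 10. Stack: [10]
STORE_FAST n → n=10. Stack: []
LOAD_FAST i → push 0. Stack: [0]
LOAD_CONST → push 1. Stack: [0, 1]
BINARY_OP + → 0 + 1 = 1. Stack: [1]
STORE_FAST i → i=1. Stack: []
LOAD_FAST i → push 1. Stack: [1]
LOAD_CONST → push 2. Stack: [1, 2]
COMPARE_OP bool(<) → 1 vs 2 = True. Stack: [True]
POP_JUMP_IF_FALSE → pop True; no jump. Stack: []
LOAD_FAST n → push 10. Stack: [10]
LOAD_CONST → push 4. Stack: [10, 4]
BINARY_OP // → 10 // 4 = 2. Stack: [2]
STORE_FAST n → n=2. Stack: []
LOAD_CONST → push 10. Stack: [10]
LOAD_FAST b → push 4. Stack: [10, 4]
BINARY_OP | → 10 | 4 = 14. Stack: [14]
STORE_FAST n → n=14. Stack: []
LOAD_FAST_LOAD_FAST n,b → push 14,4. Stack: [14, 4]
BINARY_OP - → 14 - 4 = 10. Stack: [10]
STORE_FAST n → n=10. Stack: []
LOAD_FAST i → push 1. Stack: [1]
LOAD_CONST → push 1. Stack: [1, 1]
BINARY_OP + → 1 + 1 = 2. Stack: [2]
STORE_FAST i → i=2. Stack: []
LOAD_FAST i → push 2. Stack: [2]
LOAD_CONST → push 2. Stack: [2, 2]
COMPARE_OP bool(<) → 2 vs 2 = False. Stack: [False]
POP_JUMP_IF_FALSE → pop False; jump. Stack: []
LOAD_FAST n → push 10. Stack: [10]
RETURN_VALUE → return 10.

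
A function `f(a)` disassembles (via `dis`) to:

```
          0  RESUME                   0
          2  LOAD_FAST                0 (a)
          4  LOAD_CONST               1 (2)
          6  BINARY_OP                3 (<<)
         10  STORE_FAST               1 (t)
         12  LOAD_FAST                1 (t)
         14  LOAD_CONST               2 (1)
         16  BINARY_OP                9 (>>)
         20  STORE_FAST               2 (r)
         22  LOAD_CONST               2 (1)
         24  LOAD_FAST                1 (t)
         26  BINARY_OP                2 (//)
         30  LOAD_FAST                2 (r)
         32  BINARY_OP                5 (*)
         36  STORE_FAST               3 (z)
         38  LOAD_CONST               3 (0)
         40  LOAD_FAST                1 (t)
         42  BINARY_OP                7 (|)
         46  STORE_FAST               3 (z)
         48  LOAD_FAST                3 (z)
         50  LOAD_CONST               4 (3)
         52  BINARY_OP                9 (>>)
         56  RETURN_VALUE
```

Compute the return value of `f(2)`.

LOAD_FAST a → push 2. Stack: [2]
LOAD_CONST → push 2. Stack: [2, 2]
BINARY_OP << → 2 << 2 = 8. Stack: [8]
STORE_FAST t → t=8. Stack: []
LOAD_FAST t → push 8. Stack: [8]
LOAD_CONST → push 1. Stack: [8, 1]
BINARY_OP >> → 8 >> 1 = 4. Stack: [4]
STORE_FAST r → r=4. Stack: []
LOAD_CONST → push 1. Stack: [1]
LOAD_FAST t → push 8. Stack: [1, 8]
BINARY_OP // → 1 // 8 = 0. Stack: [0]
LOAD_FAST r → push 4. Stack: [0, 4]
BINARY_OP * → 0 * 4 = 0. Stack: [0]
STORE_FAST z → z=0. Stack: []
LOAD_CONST → push 0. Stack: [0]
LOAD_FAST t → push 8. Stack: [0, 8]
BINARY_OP | → 0 | 8 = 8. Stack: [8]
STORE_FAST z → z=8. Stack: []
LOAD_FAST z → push 8. Stack: [8]
LOAD_CONST → push 3. Stack: [8, 3]
BINARY_OP >> → 8 >> 3 = 1. Stack: [1]
RETURN_VALUE → return 1.

1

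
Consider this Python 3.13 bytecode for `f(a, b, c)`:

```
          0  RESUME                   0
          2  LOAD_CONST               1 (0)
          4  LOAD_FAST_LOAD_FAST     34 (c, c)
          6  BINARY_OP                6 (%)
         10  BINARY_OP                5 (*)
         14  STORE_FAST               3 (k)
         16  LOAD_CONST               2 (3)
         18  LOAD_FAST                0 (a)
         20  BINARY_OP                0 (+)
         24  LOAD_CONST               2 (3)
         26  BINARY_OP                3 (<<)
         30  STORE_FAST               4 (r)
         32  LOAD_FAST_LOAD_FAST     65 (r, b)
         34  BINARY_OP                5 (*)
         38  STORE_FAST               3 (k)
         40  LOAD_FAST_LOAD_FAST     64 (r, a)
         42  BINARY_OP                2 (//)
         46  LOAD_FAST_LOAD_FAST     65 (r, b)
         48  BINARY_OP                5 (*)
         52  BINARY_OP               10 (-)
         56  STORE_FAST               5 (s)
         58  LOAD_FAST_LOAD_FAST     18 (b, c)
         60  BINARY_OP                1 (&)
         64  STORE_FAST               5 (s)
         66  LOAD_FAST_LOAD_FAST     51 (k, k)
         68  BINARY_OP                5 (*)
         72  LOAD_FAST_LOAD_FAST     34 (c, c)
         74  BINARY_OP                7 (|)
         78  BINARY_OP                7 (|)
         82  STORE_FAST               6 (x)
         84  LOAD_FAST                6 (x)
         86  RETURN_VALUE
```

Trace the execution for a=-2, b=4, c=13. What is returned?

LOAD_CONST → push 0. Stack: [0]
LOAD_FAST_LOAD_FAST c,c → push 13,13. Stack: [0, 13, 13]
BINARY_OP % → 13 % 13 = 0. Stack: [0, 0]
BINARY_OP * → 0 * 0 = 0. Stack: [0]
STORE_FAST k → k=0. Stack: []
LOAD_CONST → push 3. Stack: [3]
LOAD_FAST a → push -2. Stack: [3, -2]
BINARY_OP + → 3 + -2 = 1. Stack: [1]
LOAD_CONST → push 3. Stack: [1, 3]
BINARY_OP << → 1 << 3 = 8. Stack: [8]
STORE_FAST r → r=8. Stack: []
LOAD_FAST_LOAD_FAST r,b → push 8,4. Stack: [8, 4]
BINARY_OP * → 8 * 4 = 32. Stack: [32]
STORE_FAST k → k=32. Stack: []
LOAD_FAST_LOAD_FAST r,a → push 8,-2. Stack: [8, -2]
BINARY_OP // → 8 // -2 = -4. Stack: [-4]
LOAD_FAST_LOAD_FAST r,b → push 8,4. Stack: [-4, 8, 4]
BINARY_OP * → 8 * 4 = 32. Stack: [-4, 32]
BINARY_OP - → -4 - 32 = -36. Stack: [-36]
STORE_FAST s → s=-36. Stack: []
LOAD_FAST_LOAD_FAST b,c → push 4,13. Stack: [4, 13]
BINARY_OP & → 4 & 13 = 4. Stack: [4]
STORE_FAST s → s=4. Stack: []
LOAD_FAST_LOAD_FAST k,k → push 32,32. Stack: [32, 32]
BINARY_OP * → 32 * 32 = 1024. Stack: [1024]
LOAD_FAST_LOAD_FAST c,c → push 13,13. Stack: [1024, 13, 13]
BINARY_OP | → 13 | 13 = 13. Stack: [1024, 13]
BINARY_OP | → 1024 | 13 = 1037. Stack: [1037]
STORE_FAST x → x=1037. Stack: []
LOAD_FAST x → push 1037. Stack: [1037]
RETURN_VALUE → return 1037.

1037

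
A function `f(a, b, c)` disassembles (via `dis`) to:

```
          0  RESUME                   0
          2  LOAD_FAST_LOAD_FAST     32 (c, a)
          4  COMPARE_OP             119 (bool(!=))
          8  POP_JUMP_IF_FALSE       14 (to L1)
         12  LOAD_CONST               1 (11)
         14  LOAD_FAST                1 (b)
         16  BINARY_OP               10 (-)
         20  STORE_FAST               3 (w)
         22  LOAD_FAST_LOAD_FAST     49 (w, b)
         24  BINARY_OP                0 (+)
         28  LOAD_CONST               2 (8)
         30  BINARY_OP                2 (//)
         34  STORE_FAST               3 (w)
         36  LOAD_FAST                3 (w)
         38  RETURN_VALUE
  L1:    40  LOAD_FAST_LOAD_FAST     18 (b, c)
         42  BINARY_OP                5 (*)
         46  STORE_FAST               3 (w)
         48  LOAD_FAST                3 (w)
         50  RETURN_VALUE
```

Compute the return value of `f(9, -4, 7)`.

LOAD_FAST_LOAD_FAST c,a → push 7,9. Stack: [7, 9]
COMPARE_OP bool(!=) → 7 vs 9 = True. Stack: [True]
POP_JUMP_IF_FALSE → pop True; no jump. Stack: []
LOAD_CONST → push 11. Stack: [11]
LOAD_FAST b → push -4. Stack: [11, -4]
BINARY_OP - → 11 - -4 = 15. Stack: [15]
STORE_FAST w → w=15. Stack: []
LOAD_FAST_LOAD_FAST w,b → push 15,-4. Stack: [15, -4]
BINARY_OP + → 15 + -4 = 11. Stack: [11]
LOAD_CONST → push 8. Stack: [11, 8]
BINARY_OP // → 11 // 8 = 1. Stack: [1]
STORE_FAST w → w=1. Stack: []
LOAD_FAST w → push 1. Stack: [1]
RETURN_VALUE → return 1.

1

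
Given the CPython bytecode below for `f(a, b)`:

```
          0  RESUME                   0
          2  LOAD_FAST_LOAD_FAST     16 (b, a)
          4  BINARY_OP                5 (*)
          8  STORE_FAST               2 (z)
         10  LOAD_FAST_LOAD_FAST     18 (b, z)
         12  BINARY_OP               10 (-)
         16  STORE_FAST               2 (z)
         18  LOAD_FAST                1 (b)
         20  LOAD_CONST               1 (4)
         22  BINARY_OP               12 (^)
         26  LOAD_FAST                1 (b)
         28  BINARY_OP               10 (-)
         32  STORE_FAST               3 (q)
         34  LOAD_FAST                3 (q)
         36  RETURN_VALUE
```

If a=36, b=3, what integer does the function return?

4

LOAD_FAST_LOAD_FAST b,a → push 3,36. Stack: [3, 36]
BINARY_OP * → 3 * 36 = 108. Stack: [108]
STORE_FAST z → z=108. Stack: []
LOAD_FAST_LOAD_FAST b,z → push 3,108. Stack: [3, 108]
BINARY_OP - → 3 - 108 = -105. Stack: [-105]
STORE_FAST z → z=-105. Stack: []
LOAD_FAST b → push 3. Stack: [3]
LOAD_CONST → push 4. Stack: [3, 4]
BINARY_OP ^ → 3 ^ 4 = 7. Stack: [7]
LOAD_FAST b → push 3. Stack: [7, 3]
BINARY_OP - → 7 - 3 = 4. Stack: [4]
STORE_FAST q → q=4. Stack: []
LOAD_FAST q → push 4. Stack: [4]
RETURN_VALUE → return 4.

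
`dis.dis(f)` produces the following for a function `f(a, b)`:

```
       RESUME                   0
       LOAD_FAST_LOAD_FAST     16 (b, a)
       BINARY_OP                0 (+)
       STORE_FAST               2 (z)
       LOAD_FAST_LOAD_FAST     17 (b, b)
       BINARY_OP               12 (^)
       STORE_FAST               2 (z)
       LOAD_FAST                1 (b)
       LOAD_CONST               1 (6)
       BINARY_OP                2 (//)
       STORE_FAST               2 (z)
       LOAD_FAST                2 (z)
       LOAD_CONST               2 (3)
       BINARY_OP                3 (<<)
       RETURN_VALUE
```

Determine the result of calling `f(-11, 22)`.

LOAD_FAST_LOAD_FAST b,a → push 22,-11. Stack: [22, -11]
BINARY_OP + → 22 + -11 = 11. Stack: [11]
STORE_FAST z → z=11. Stack: []
LOAD_FAST_LOAD_FAST b,b → push 22,22. Stack: [22, 22]
BINARY_OP ^ → 22 ^ 22 = 0. Stack: [0]
STORE_FAST z → z=0. Stack: []
LOAD_FAST b → push 22. Stack: [22]
LOAD_CONST → push 6. Stack: [22, 6]
BINARY_OP // → 22 // 6 = 3. Stack: [3]
STORE_FAST z → z=3. Stack: []
LOAD_FAST z → push 3. Stack: [3]
LOAD_CONST → push 3. Stack: [3, 3]
BINARY_OP << → 3 << 3 = 24. Stack: [24]
RETURN_VALUE → return 24.

24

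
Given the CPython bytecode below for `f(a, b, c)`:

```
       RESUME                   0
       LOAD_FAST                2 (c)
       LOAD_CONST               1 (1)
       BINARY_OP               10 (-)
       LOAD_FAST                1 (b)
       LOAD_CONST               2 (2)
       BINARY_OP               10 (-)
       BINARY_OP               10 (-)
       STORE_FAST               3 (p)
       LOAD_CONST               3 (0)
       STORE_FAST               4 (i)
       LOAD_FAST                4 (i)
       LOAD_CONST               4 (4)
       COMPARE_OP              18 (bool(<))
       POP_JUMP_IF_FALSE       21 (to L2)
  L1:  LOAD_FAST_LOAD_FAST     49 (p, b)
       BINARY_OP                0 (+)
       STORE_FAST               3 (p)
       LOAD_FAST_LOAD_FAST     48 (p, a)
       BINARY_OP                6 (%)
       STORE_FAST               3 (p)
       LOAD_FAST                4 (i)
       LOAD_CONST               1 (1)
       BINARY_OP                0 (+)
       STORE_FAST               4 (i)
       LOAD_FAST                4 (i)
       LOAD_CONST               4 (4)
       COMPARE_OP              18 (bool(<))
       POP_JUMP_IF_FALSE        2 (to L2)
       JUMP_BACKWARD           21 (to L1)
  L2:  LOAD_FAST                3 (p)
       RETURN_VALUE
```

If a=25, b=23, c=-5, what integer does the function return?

15

LOAD_FAST c → push -5
LOAD_CONST → push 1
BINARY_OP - → -5 - 1 = -6
LOAD_FAST b → push 23
LOAD_CONST → push 2
BINARY_OP - → 23 - 2 = 21
BINARY_OP - → -6 - 21 = -27
STORE_FAST p → p=-27
LOAD_CONST → push 0
STORE_FAST i → i=0
LOAD_FAST i → push 0
LOAD_CONST → push 4
COMPARE_OP bool(<) → 0 vs 4 = True
POP_JUMP_IF_FALSE → pop True; no jump
LOAD_FAST_LOAD_FAST p,b → push -27,23
BINARY_OP + → -27 + 23 = -4
STORE_FAST p → p=-4
LOAD_FAST_LOAD_FAST p,a → push -4,25
BINARY_OP % → -4 % 25 = 21
STORE_FAST p → p=21
LOAD_FAST i → push 0
LOAD_CONST → push 1
BINARY_OP + → 0 + 1 = 1
STORE_FAST i → i=1
LOAD_FAST i → push 1
LOAD_CONST → push 4
COMPARE_OP bool(<) → 1 vs 4 = True
POP_JUMP_IF_FALSE → pop True; no jump
LOAD_FAST_LOAD_FAST p,b → push 21,23
BINARY_OP + → 21 + 23 = 44
STORE_FAST p → p=44
LOAD_FAST_LOAD_FAST p,a → push 44,25
BINARY_OP % → 44 % 25 = 19
STORE_FAST p → p=19
LOAD_FAST i → push 1
LOAD_CONST → push 1
BINARY_OP + → 1 + 1 = 2
STORE_FAST i → i=2
LOAD_FAST i → push 2
LOAD_CONST → push 4
COMPARE_OP bool(<) → 2 vs 4 = True
POP_JUMP_IF_FALSE → pop True; no jump
LOAD_FAST_LOAD_FAST p,b → push 19,23
BINARY_OP + → 19 + 23 = 42
STORE_FAST p → p=42
LOAD_FAST_LOAD_FAST p,a → push 42,25
BINARY_OP % → 42 % 25 = 17
STORE_FAST p → p=17
LOAD_FAST i → push 2
LOAD_CONST → push 1
BINARY_OP + → 2 + 1 = 3
STORE_FAST i → i=3
LOAD_FAST i → push 3
LOAD_CONST → push 4
COMPARE_OP bool(<) → 3 vs 4 = True
POP_JUMP_IF_FALSE → pop True; no jump
LOAD_FAST_LOAD_FAST p,b → push 17,23
BINARY_OP + → 17 + 23 = 40
STORE_FAST p → p=40
LOAD_FAST_LOAD_FAST p,a → push 40,25
BINARY_OP % → 40 % 25 = 15
STORE_FAST p → p=15
LOAD_FAST i → push 3
LOAD_CONST → push 1
BINARY_OP + → 3 + 1 = 4
STORE_FAST i → i=4
LOAD_FAST i → push 4
LOAD_CONST → push 4
COMPARE_OP bool(<) → 4 vs 4 = False
POP_JUMP_IF_FALSE → pop False; jump
LOAD_FAST p → push 15
RETURN_VALUE → return 15.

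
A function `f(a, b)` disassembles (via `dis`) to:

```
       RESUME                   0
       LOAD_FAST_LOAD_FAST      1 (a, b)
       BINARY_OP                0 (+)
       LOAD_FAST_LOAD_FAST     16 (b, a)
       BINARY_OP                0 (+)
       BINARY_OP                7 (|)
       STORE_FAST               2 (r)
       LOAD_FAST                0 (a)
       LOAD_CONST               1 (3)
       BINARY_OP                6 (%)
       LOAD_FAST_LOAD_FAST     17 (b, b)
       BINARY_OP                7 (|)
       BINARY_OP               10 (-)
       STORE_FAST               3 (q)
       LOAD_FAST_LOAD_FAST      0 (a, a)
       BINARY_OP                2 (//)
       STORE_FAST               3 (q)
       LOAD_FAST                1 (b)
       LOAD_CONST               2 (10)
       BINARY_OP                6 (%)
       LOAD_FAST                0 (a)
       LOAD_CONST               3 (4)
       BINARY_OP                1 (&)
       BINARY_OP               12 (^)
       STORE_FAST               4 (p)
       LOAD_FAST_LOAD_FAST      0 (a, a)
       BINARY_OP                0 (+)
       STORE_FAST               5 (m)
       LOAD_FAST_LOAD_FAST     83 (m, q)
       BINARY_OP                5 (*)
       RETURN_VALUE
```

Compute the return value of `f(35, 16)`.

LOAD_FAST_LOAD_FAST a,b → push 35,16. Stack: [35, 16]
BINARY_OP + → 35 + 16 = 51. Stack: [51]
LOAD_FAST_LOAD_FAST b,a → push 16,35. Stack: [51, 16, 35]
BINARY_OP + → 16 + 35 = 51. Stack: [51, 51]
BINARY_OP | → 51 | 51 = 51. Stack: [51]
STORE_FAST r → r=51. Stack: []
LOAD_FAST a → push 35. Stack: [35]
LOAD_CONST → push 3. Stack: [35, 3]
BINARY_OP % → 35 % 3 = 2. Stack: [2]
LOAD_FAST_LOAD_FAST b,b → push 16,16. Stack: [2, 16, 16]
BINARY_OP | → 16 | 16 = 16. Stack: [2, 16]
BINARY_OP - → 2 - 16 = -14. Stack: [-14]
STORE_FAST q → q=-14. Stack: []
LOAD_FAST_LOAD_FAST a,a → push 35,35. Stack: [35, 35]
BINARY_OP // → 35 // 35 = 1. Stack: [1]
STORE_FAST q → q=1. Stack: []
LOAD_FAST b → push 16. Stack: [16]
LOAD_CONST → push 10. Stack: [16, 10]
BINARY_OP % → 16 % 10 = 6. Stack: [6]
LOAD_FAST a → push 35. Stack: [6, 35]
LOAD_CONST → push 4. Stack: [6, 35, 4]
BINARY_OP & → 35 & 4 = 0. Stack: [6, 0]
BINARY_OP ^ → 6 ^ 0 = 6. Stack: [6]
STORE_FAST p → p=6. Stack: []
LOAD_FAST_LOAD_FAST a,a → push 35,35. Stack: [35, 35]
BINARY_OP + → 35 + 35 = 70. Stack: [70]
STORE_FAST m → m=70. Stack: []
LOAD_FAST_LOAD_FAST m,q → push 70,1. Stack: [70, 1]
BINARY_OP * → 70 * 1 = 70. Stack: [70]
RETURN_VALUE → return 70.

70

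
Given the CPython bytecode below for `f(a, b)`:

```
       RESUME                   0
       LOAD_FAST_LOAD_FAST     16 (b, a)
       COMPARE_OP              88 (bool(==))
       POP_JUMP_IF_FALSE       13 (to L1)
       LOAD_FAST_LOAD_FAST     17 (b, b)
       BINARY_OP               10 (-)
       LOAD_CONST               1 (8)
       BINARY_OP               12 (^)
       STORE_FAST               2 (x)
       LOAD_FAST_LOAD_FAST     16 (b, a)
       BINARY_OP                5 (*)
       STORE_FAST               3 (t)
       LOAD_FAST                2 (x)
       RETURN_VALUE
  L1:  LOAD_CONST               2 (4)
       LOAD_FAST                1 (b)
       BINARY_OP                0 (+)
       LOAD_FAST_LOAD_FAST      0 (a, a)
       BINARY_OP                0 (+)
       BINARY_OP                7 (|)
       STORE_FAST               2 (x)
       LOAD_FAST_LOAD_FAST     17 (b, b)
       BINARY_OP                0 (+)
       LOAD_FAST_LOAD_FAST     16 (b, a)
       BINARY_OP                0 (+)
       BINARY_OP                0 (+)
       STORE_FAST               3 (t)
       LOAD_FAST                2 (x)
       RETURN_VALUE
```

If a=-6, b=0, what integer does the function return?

LOAD_FAST_LOAD_FAST b,a → push 0,-6. Stack: [0, -6]
COMPARE_OP bool(==) → 0 vs -6 = False. Stack: [False]
POP_JUMP_IF_FALSE → pop False; jump. Stack: []
LOAD_CONST → push 4. Stack: [4]
LOAD_FAST b → push 0. Stack: [4, 0]
BINARY_OP + → 4 + 0 = 4. Stack: [4]
LOAD_FAST_LOAD_FAST a,a → push -6,-6. Stack: [4, -6, -6]
BINARY_OP + → -6 + -6 = -12. Stack: [4, -12]
BINARY_OP | → 4 | -12 = -12. Stack: [-12]
STORE_FAST x → x=-12. Stack: []
LOAD_FAST_LOAD_FAST b,b → push 0,0. Stack: [0, 0]
BINARY_OP + → 0 + 0 = 0. Stack: [0]
LOAD_FAST_LOAD_FAST b,a → push 0,-6. Stack: [0, 0, -6]
BINARY_OP + → 0 + -6 = -6. Stack: [0, -6]
BINARY_OP + → 0 + -6 = -6. Stack: [-6]
STORE_FAST t → t=-6. Stack: []
LOAD_FAST x → push -12. Stack: [-12]
RETURN_VALUE → return -12.

-12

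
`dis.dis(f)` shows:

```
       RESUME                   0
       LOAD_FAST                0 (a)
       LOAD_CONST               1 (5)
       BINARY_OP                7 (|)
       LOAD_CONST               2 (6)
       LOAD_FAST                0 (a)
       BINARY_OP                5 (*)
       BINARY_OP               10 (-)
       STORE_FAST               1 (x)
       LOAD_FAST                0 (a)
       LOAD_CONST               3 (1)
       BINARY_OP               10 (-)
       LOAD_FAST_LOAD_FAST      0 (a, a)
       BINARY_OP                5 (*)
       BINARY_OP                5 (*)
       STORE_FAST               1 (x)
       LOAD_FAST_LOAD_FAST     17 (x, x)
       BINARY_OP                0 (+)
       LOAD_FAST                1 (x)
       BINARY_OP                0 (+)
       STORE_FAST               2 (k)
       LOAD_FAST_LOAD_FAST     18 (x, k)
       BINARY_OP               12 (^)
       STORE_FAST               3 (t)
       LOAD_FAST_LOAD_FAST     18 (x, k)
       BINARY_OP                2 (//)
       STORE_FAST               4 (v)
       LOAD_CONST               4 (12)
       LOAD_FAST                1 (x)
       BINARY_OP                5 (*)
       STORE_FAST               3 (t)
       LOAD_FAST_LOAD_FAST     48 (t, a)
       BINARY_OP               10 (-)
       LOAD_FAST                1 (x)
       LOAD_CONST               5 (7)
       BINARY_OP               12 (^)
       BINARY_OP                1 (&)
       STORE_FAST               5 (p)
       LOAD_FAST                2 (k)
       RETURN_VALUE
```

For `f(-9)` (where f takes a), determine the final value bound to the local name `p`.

-10223

LOAD_FAST a → push -9. Stack: [-9]
LOAD_CONST → push 5. Stack: [-9, 5]
BINARY_OP | → -9 | 5 = -9. Stack: [-9]
LOAD_CONST → push 6. Stack: [-9, 6]
LOAD_FAST a → push -9. Stack: [-9, 6, -9]
BINARY_OP * → 6 * -9 = -54. Stack: [-9, -54]
BINARY_OP - → -9 - -54 = 45. Stack: [45]
STORE_FAST x → x=45. Stack: []
LOAD_FAST a → push -9. Stack: [-9]
LOAD_CONST → push 1. Stack: [-9, 1]
BINARY_OP - → -9 - 1 = -10. Stack: [-10]
LOAD_FAST_LOAD_FAST a,a → push -9,-9. Stack: [-10, -9, -9]
BINARY_OP * → -9 * -9 = 81. Stack: [-10, 81]
BINARY_OP * → -10 * 81 = -810. Stack: [-810]
STORE_FAST x → x=-810. Stack: []
LOAD_FAST_LOAD_FAST x,x → push -810,-810. Stack: [-810, -810]
BINARY_OP + → -810 + -810 = -1620. Stack: [-1620]
LOAD_FAST x → push -810. Stack: [-1620, -810]
BINARY_OP + → -1620 + -810 = -2430. Stack: [-2430]
STORE_FAST k → k=-2430. Stack: []
LOAD_FAST_LOAD_FAST x,k → push -810,-2430. Stack: [-810, -2430]
BINARY_OP ^ → -810 ^ -2430 = 2644. Stack: [2644]
STORE_FAST t → t=2644. Stack: []
LOAD_FAST_LOAD_FAST x,k → push -810,-2430. Stack: [-810, -2430]
BINARY_OP // → -810 // -2430 = 0. Stack: [0]
STORE_FAST v → v=0. Stack: []
LOAD_CONST → push 12. Stack: [12]
LOAD_FAST x → push -810. Stack: [12, -810]
BINARY_OP * → 12 * -810 = -9720. Stack: [-9720]
STORE_FAST t → t=-9720. Stack: []
LOAD_FAST_LOAD_FAST t,a → push -9720,-9. Stack: [-9720, -9]
BINARY_OP - → -9720 - -9 = -9711. Stack: [-9711]
LOAD_FAST x → push -810. Stack: [-9711, -810]
LOAD_CONST → push 7. Stack: [-9711, -810, 7]
BINARY_OP ^ → -810 ^ 7 = -815. Stack: [-9711, -815]
BINARY_OP & → -9711 & -815 = -10223. Stack: [-10223]
STORE_FAST p → p=-10223. Stack: []
LOAD_FAST k → push -2430. Stack: [-2430]
RETURN_VALUE → return -2430.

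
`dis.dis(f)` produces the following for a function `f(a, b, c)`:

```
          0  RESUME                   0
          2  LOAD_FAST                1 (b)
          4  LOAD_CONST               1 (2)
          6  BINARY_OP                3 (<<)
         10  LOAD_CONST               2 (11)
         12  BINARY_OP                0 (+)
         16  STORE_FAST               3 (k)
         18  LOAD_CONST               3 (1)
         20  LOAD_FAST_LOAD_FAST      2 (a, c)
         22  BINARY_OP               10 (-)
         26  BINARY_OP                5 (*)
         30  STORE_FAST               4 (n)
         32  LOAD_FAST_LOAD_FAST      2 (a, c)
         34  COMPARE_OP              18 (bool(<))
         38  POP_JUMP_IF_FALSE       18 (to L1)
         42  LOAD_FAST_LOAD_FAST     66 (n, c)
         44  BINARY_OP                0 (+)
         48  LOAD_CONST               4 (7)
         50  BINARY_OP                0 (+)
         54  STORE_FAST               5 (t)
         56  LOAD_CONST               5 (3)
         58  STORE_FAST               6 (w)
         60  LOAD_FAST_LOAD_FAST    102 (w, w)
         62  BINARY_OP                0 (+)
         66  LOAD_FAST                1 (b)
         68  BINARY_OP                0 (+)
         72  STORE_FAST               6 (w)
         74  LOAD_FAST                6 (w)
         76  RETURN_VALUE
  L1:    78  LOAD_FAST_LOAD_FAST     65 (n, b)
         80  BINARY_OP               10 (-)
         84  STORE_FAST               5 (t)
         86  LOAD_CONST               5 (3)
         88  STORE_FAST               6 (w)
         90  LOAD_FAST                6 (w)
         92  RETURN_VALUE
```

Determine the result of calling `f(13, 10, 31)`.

LOAD_FAST b → push 10. Stack: [10]
LOAD_CONST → push 2. Stack: [10, 2]
BINARY_OP << → 10 << 2 = 40. Stack: [40]
LOAD_CONST → push 11. Stack: [40, 11]
BINARY_OP + → 40 + 11 = 51. Stack: [51]
STORE_FAST k → k=51. Stack: []
LOAD_CONST → push 1. Stack: [1]
LOAD_FAST_LOAD_FAST a,c → push 13,31. Stack: [1, 13, 31]
BINARY_OP - → 13 - 31 = -18. Stack: [1, -18]
BINARY_OP * → 1 * -18 = -18. Stack: [-18]
STORE_FAST n → n=-18. Stack: []
LOAD_FAST_LOAD_FAST a,c → push 13,31. Stack: [13, 31]
COMPARE_OP bool(<) → 13 vs 31 = True. Stack: [True]
POP_JUMP_IF_FALSE → pop True; no jump. Stack: []
LOAD_FAST_LOAD_FAST n,c → push -18,31. Stack: [-18, 31]
BINARY_OP + → -18 + 31 = 13. Stack: [13]
LOAD_CONST → push 7. Stack: [13, 7]
BINARY_OP + → 13 + 7 = 20. Stack: [20]
STORE_FAST t → t=20. Stack: []
LOAD_CONST → push 3. Stack: [3]
STORE_FAST w → w=3. Stack: []
LOAD_FAST_LOAD_FAST w,w → push 3,3. Stack: [3, 3]
BINARY_OP + → 3 + 3 = 6. Stack: [6]
LOAD_FAST b → push 10. Stack: [6, 10]
BINARY_OP + → 6 + 10 = 16. Stack: [16]
STORE_FAST w → w=16. Stack: []
LOAD_FAST w → push 16. Stack: [16]
RETURN_VALUE → return 16.

16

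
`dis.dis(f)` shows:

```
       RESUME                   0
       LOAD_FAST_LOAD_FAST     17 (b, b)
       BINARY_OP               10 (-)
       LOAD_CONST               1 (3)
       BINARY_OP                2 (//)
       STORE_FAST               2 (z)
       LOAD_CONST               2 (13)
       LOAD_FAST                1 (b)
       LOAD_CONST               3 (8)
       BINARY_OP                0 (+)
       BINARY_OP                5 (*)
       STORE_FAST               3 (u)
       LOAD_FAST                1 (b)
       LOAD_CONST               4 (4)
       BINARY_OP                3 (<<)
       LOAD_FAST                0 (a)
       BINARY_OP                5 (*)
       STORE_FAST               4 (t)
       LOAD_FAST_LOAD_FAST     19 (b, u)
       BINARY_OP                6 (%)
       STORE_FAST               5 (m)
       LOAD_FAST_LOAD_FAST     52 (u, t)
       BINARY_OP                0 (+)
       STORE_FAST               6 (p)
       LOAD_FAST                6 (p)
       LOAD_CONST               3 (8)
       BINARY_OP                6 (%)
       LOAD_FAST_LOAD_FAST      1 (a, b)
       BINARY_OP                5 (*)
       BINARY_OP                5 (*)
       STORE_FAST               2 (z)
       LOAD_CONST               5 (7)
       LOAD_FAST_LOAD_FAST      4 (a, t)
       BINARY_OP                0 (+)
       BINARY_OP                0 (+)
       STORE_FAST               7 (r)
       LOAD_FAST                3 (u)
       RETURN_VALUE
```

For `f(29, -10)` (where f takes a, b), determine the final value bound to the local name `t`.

LOAD_FAST_LOAD_FAST b,b → push -10,-10. Stack: [-10, -10]
BINARY_OP - → -10 - -10 = 0. Stack: [0]
LOAD_CONST → push 3. Stack: [0, 3]
BINARY_OP // → 0 // 3 = 0. Stack: [0]
STORE_FAST z → z=0. Stack: []
LOAD_CONST → push 13. Stack: [13]
LOAD_FAST b → push -10. Stack: [13, -10]
LOAD_CONST → push 8. Stack: [13, -10, 8]
BINARY_OP + → -10 + 8 = -2. Stack: [13, -2]
BINARY_OP * → 13 * -2 = -26. Stack: [-26]
STORE_FAST u → u=-26. Stack: []
LOAD_FAST b → push -10. Stack: [-10]
LOAD_CONST → push 4. Stack: [-10, 4]
BINARY_OP << → -10 << 4 = -160. Stack: [-160]
LOAD_FAST a → push 29. Stack: [-160, 29]
BINARY_OP * → -160 * 29 = -4640. Stack: [-4640]
STORE_FAST t → t=-4640. Stack: []
LOAD_FAST_LOAD_FAST b,u → push -10,-26. Stack: [-10, -26]
BINARY_OP % → -10 % -26 = -10. Stack: [-10]
STORE_FAST m → m=-10. Stack: []
LOAD_FAST_LOAD_FAST u,t → push -26,-4640. Stack: [-26, -4640]
BINARY_OP + → -26 + -4640 = -4666. Stack: [-4666]
STORE_FAST p → p=-4666. Stack: []
LOAD_FAST p → push -4666. Stack: [-4666]
LOAD_CONST → push 8. Stack: [-4666, 8]
BINARY_OP % → -4666 % 8 = 6. Stack: [6]
LOAD_FAST_LOAD_FAST a,b → push 29,-10. Stack: [6, 29, -10]
BINARY_OP * → 29 * -10 = -290. Stack: [6, -290]
BINARY_OP * → 6 * -290 = -1740. Stack: [-1740]
STORE_FAST z → z=-1740. Stack: []
LOAD_CONST → push 7. Stack: [7]
LOAD_FAST_LOAD_FAST a,t → push 29,-4640. Stack: [7, 29, -4640]
BINARY_OP + → 29 + -4640 = -4611. Stack: [7, -4611]
BINARY_OP + → 7 + -4611 = -4604. Stack: [-4604]
STORE_FAST r → r=-4604. Stack: []
LOAD_FAST u → push -26. Stack: [-26]
RETURN_VALUE → return -26.

-4640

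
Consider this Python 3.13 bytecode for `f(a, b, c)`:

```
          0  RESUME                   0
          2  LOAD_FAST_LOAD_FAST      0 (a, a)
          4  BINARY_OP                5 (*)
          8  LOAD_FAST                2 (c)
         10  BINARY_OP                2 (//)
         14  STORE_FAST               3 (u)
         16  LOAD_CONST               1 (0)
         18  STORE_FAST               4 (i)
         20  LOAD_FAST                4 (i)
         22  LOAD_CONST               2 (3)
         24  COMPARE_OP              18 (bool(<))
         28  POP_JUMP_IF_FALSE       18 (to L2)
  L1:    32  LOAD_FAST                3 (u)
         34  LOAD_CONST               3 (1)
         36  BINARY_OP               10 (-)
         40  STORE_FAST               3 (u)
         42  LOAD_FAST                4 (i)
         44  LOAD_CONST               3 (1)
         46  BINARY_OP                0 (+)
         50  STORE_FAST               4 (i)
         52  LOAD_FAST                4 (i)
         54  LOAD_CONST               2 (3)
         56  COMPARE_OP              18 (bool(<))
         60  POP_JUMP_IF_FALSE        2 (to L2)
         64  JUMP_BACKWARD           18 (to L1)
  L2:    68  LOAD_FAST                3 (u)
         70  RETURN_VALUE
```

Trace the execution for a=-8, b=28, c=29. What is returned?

LOAD_FAST_LOAD_FAST a,a → push -8,-8. Stack: [-8, -8]
BINARY_OP * → -8 * -8 = 64. Stack: [64]
LOAD_FAST c → push 29. Stack: [64, 29]
BINARY_OP // → 64 // 29 = 2. Stack: [2]
STORE_FAST u → u=2. Stack: []
LOAD_CONST → push 0. Stack: [0]
STORE_FAST i → i=0. Stack: []
LOAD_FAST i → push 0. Stack: [0]
LOAD_CONST → push 3. Stack: [0, 3]
COMPARE_OP bool(<) → 0 vs 3 = True. Stack: [True]
POP_JUMP_IF_FALSE → pop True; no jump. Stack: []
LOAD_FAST u → push 2. Stack: [2]
LOAD_CONST → push 1. Stack: [2, 1]
BINARY_OP - → 2 - 1 = 1. Stack: [1]
STORE_FAST u → u=1. Stack: []
LOAD_FAST i → push 0. Stack: [0]
LOAD_CONST → push 1. Stack: [0, 1]
BINARY_OP + → 0 + 1 = 1. Stack: [1]
STORE_FAST i → i=1. Stack: []
LOAD_FAST i → push 1. Stack: [1]
LOAD_CONST → push 3. Stack: [1, 3]
COMPARE_OP bool(<) → 1 vs 3 = True. Stack: [True]
POP_JUMP_IF_FALSE → pop True; no jump. Stack: []
LOAD_FAST u → push 1. Stack: [1]
LOAD_CONST → push 1. Stack: [1, 1]
BINARY_OP - → 1 - 1 = 0. Stack: [0]
STORE_FAST u → u=0. Stack: []
LOAD_FAST i → push 1. Stack: [1]
LOAD_CONST → push 1. Stack: [1, 1]
BINARY_OP + → 1 + 1 = 2. Stack: [2]
STORE_FAST i → i=2. Stack: []
LOAD_FAST i → push 2. Stack: [2]
LOAD_CONST → push 3. Stack: [2, 3]
COMPARE_OP bool(<) → 2 vs 3 = True. Stack: [True]
POP_JUMP_IF_FALSE → pop True; no jump. Stack: []
LOAD_FAST u → push 0. Stack: [0]
LOAD_CONST → push 1. Stack: [0, 1]
BINARY_OP - → 0 - 1 = -1. Stack: [-1]
STORE_FAST u → u=-1. Stack: []
LOAD_FAST i → push 2. Stack: [2]
LOAD_CONST → push 1. Stack: [2, 1]
BINARY_OP + → 2 + 1 = 3. Stack: [3]
STORE_FAST i → i=3. Stack: []
LOAD_FAST i → push 3. Stack: [3]
LOAD_CONST → push 3. Stack: [3, 3]
COMPARE_OP bool(<) → 3 vs 3 = False. Stack: [False]
POP_JUMP_IF_FALSE → pop False; jump. Stack: []
LOAD_FAST u → push -1. Stack: [-1]
RETURN_VALUE → return -1.

-1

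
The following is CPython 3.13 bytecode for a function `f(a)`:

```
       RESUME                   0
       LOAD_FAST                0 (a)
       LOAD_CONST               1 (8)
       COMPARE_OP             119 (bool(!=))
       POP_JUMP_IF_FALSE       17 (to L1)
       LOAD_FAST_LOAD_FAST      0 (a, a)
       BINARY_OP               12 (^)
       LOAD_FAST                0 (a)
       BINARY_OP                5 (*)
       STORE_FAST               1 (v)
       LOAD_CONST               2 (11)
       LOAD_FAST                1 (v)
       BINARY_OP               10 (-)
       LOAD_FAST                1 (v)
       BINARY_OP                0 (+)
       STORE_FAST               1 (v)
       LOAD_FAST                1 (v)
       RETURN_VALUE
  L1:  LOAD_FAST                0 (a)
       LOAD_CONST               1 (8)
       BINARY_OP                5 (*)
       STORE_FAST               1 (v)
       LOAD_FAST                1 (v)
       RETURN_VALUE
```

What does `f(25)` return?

11

LOAD_FAST a → push 25. Stack: [25]
LOAD_CONST → push 8. Stack: [25, 8]
COMPARE_OP bool(!=) → 25 vs 8 = True. Stack: [True]
POP_JUMP_IF_FALSE → pop True; no jump. Stack: []
LOAD_FAST_LOAD_FAST a,a → push 25,25. Stack: [25, 25]
BINARY_OP ^ → 25 ^ 25 = 0. Stack: [0]
LOAD_FAST a → push 25. Stack: [0, 25]
BINARY_OP * → 0 * 25 = 0. Stack: [0]
STORE_FAST v → v=0. Stack: []
LOAD_CONST → push 11. Stack: [11]
LOAD_FAST v → push 0. Stack: [11, 0]
BINARY_OP - → 11 - 0 = 11. Stack: [11]
LOAD_FAST v → push 0. Stack: [11, 0]
BINARY_OP + → 11 + 0 = 11. Stack: [11]
STORE_FAST v → v=11. Stack: []
LOAD_FAST v → push 11. Stack: [11]
RETURN_VALUE → return 11.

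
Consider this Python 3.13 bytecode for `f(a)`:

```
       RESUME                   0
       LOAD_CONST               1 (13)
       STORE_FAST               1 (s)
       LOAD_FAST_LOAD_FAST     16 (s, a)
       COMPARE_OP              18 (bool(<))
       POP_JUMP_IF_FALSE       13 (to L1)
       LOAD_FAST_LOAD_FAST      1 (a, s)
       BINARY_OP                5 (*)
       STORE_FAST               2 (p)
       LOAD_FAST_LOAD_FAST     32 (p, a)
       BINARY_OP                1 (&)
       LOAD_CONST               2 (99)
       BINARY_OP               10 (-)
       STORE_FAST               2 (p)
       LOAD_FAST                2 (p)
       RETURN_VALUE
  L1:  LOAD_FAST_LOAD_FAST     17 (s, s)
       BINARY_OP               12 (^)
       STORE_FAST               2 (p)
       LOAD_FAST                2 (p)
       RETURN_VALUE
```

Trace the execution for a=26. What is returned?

LOAD_CONST → push 13. Stack: [13]
STORE_FAST s → s=13. Stack: []
LOAD_FAST_LOAD_FAST s,a → push 13,26. Stack: [13, 26]
COMPARE_OP bool(<) → 13 vs 26 = True. Stack: [True]
POP_JUMP_IF_FALSE → pop True; no jump. Stack: []
LOAD_FAST_LOAD_FAST a,s → push 26,13. Stack: [26, 13]
BINARY_OP * → 26 * 13 = 338. Stack: [338]
STORE_FAST p → p=338. Stack: []
LOAD_FAST_LOAD_FAST p,a → push 338,26. Stack: [338, 26]
BINARY_OP & → 338 & 26 = 18. Stack: [18]
LOAD_CONST → push 99. Stack: [18, 99]
BINARY_OP - → 18 - 99 = -81. Stack: [-81]
STORE_FAST p → p=-81. Stack: []
LOAD_FAST p → push -81. Stack: [-81]
RETURN_VALUE → return -81.

-81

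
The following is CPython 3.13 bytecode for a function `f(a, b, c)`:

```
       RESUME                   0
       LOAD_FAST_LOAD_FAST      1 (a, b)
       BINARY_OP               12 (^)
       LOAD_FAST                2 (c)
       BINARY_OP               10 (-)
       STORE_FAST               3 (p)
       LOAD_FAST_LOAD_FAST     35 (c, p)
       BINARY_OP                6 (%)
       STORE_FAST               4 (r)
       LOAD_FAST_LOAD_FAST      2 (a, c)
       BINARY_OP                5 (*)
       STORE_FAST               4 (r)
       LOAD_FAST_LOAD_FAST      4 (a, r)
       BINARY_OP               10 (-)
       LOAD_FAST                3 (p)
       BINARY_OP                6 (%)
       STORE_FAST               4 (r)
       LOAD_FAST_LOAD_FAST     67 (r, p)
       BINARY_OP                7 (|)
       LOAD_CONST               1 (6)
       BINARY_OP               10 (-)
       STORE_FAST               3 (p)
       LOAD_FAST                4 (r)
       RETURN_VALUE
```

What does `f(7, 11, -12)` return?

19

LOAD_FAST_LOAD_FAST a,b → push 7,11. Stack: [7, 11]
BINARY_OP ^ → 7 ^ 11 = 12. Stack: [12]
LOAD_FAST c → push -12. Stack: [12, -12]
BINARY_OP - → 12 - -12 = 24. Stack: [24]
STORE_FAST p → p=24. Stack: []
LOAD_FAST_LOAD_FAST c,p → push -12,24. Stack: [-12, 24]
BINARY_OP % → -12 % 24 = 12. Stack: [12]
STORE_FAST r → r=12. Stack: []
LOAD_FAST_LOAD_FAST a,c → push 7,-12. Stack: [7, -12]
BINARY_OP * → 7 * -12 = -84. Stack: [-84]
STORE_FAST r → r=-84. Stack: []
LOAD_FAST_LOAD_FAST a,r → push 7,-84. Stack: [7, -84]
BINARY_OP - → 7 - -84 = 91. Stack: [91]
LOAD_FAST p → push 24. Stack: [91, 24]
BINARY_OP % → 91 % 24 = 19. Stack: [19]
STORE_FAST r → r=19. Stack: []
LOAD_FAST_LOAD_FAST r,p → push 19,24. Stack: [19, 24]
BINARY_OP | → 19 | 24 = 27. Stack: [27]
LOAD_CONST → push 6. Stack: [27, 6]
BINARY_OP - → 27 - 6 = 21. Stack: [21]
STORE_FAST p → p=21. Stack: []
LOAD_FAST r → push 19. Stack: [19]
RETURN_VALUE → return 19.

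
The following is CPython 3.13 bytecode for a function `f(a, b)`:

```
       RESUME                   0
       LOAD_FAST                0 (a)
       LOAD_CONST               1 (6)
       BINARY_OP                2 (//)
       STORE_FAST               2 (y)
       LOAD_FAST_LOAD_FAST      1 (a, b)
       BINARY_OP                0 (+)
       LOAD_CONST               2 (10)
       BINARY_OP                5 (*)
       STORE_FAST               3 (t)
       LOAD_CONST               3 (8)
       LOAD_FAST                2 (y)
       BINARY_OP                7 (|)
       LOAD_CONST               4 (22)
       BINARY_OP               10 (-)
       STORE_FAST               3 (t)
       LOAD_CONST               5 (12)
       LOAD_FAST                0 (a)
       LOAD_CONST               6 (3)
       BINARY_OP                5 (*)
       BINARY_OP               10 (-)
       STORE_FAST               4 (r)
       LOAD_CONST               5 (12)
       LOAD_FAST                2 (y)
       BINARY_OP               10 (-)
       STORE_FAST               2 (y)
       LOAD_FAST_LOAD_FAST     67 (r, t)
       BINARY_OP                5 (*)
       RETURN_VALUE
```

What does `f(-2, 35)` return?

-414

LOAD_FAST a → push -2. Stack: [-2]
LOAD_CONST → push 6. Stack: [-2, 6]
BINARY_OP // → -2 // 6 = -1. Stack: [-1]
STORE_FAST y → y=-1. Stack: []
LOAD_FAST_LOAD_FAST a,b → push -2,35. Stack: [-2, 35]
BINARY_OP + → -2 + 35 = 33. Stack: [33]
LOAD_CONST → push 10. Stack: [33, 10]
BINARY_OP * → 33 * 10 = 330. Stack: [330]
STORE_FAST t → t=330. Stack: []
LOAD_CONST → push 8. Stack: [8]
LOAD_FAST y → push -1. Stack: [8, -1]
BINARY_OP | → 8 | -1 = -1. Stack: [-1]
LOAD_CONST → push 22. Stack: [-1, 22]
BINARY_OP - → -1 - 22 = -23. Stack: [-23]
STORE_FAST t → t=-23. Stack: []
LOAD_CONST → push 12. Stack: [12]
LOAD_FAST a → push -2. Stack: [12, -2]
LOAD_CONST → push 3. Stack: [12, -2, 3]
BINARY_OP * → -2 * 3 = -6. Stack: [12, -6]
BINARY_OP - → 12 - -6 = 18. Stack: [18]
STORE_FAST r → r=18. Stack: []
LOAD_CONST → push 12. Stack: [12]
LOAD_FAST y → push -1. Stack: [12, -1]
BINARY_OP - → 12 - -1 = 13. Stack: [13]
STORE_FAST y → y=13. Stack: []
LOAD_FAST_LOAD_FAST r,t → push 18,-23. Stack: [18, -23]
BINARY_OP * → 18 * -23 = -414. Stack: [-414]
RETURN_VALUE → return -414.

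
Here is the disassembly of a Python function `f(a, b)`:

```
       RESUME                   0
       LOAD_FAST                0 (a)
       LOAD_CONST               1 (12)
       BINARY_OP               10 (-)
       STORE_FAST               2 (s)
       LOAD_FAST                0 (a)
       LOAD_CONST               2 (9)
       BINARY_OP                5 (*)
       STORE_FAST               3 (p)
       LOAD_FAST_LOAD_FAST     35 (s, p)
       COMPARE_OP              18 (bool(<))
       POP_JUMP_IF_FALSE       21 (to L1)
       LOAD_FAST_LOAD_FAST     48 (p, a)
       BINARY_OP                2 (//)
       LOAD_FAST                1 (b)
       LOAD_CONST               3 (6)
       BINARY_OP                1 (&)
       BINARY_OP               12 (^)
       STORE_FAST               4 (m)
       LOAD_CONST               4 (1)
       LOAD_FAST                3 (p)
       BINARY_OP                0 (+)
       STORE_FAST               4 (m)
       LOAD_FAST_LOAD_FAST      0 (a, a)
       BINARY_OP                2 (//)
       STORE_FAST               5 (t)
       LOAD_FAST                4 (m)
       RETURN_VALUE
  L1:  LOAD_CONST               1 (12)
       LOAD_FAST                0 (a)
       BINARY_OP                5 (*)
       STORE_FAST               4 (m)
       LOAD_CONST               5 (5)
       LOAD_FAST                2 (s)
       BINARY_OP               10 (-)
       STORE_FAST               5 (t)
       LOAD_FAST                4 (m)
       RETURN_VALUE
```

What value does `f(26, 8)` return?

235

LOAD_FAST a → push 26. Stack: [26]
LOAD_CONST → push 12. Stack: [26, 12]
BINARY_OP - → 26 - 12 = 14. Stack: [14]
STORE_FAST s → s=14. Stack: []
LOAD_FAST a → push 26. Stack: [26]
LOAD_CONST → push 9. Stack: [26, 9]
BINARY_OP * → 26 * 9 = 234. Stack: [234]
STORE_FAST p → p=234. Stack: []
LOAD_FAST_LOAD_FAST s,p → push 14,234. Stack: [14, 234]
COMPARE_OP bool(<) → 14 vs 234 = True. Stack: [True]
POP_JUMP_IF_FALSE → pop True; no jump. Stack: []
LOAD_FAST_LOAD_FAST p,a → push 234,26. Stack: [234, 26]
BINARY_OP // → 234 // 26 = 9. Stack: [9]
LOAD_FAST b → push 8. Stack: [9, 8]
LOAD_CONST → push 6. Stack: [9, 8, 6]
BINARY_OP & → 8 & 6 = 0. Stack: [9, 0]
BINARY_OP ^ → 9 ^ 0 = 9. Stack: [9]
STORE_FAST m → m=9. Stack: []
LOAD_CONST → push 1. Stack: [1]
LOAD_FAST p → push 234. Stack: [1, 234]
BINARY_OP + → 1 + 234 = 235. Stack: [235]
STORE_FAST m → m=235. Stack: []
LOAD_FAST_LOAD_FAST a,a → push 26,26. Stack: [26, 26]
BINARY_OP // → 26 // 26 = 1. Stack: [1]
STORE_FAST t → t=1. Stack: []
LOAD_FAST m → push 235. Stack: [235]
RETURN_VALUE → return 235.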